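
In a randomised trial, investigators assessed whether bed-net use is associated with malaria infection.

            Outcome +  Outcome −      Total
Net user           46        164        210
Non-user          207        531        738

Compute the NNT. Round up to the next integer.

17

Risk in treated group = 46/210 = 0.21905; risk in control = 207/738 = 0.28049.
Absolute risk reduction = 0.28049 − 0.21905 = 0.06144
NNT = 1 / ARR = 1 / 0.06144 = 16.276 → round up → 17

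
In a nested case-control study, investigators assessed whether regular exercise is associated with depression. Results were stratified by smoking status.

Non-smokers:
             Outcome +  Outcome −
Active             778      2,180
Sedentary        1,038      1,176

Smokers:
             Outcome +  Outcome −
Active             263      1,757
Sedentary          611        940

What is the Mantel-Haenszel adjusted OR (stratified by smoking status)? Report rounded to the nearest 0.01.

0.33

OR_MH = Σ(aᵢdᵢ/nᵢ) / Σ(bᵢcᵢ/nᵢ), where nᵢ is the stratum total.
Stratum 1 (Non-smokers): n = 5172; a·d/n = 778·1176/5172 = 176.9002; b·c/n = 2180·1038/5172 = 437.5174
Stratum 2 (Smokers): n = 3571; a·d/n = 263·940/3571 = 69.2299; b·c/n = 1757·611/3571 = 300.6236
OR_MH = (176.9002 + 69.2299) / (437.5174 + 300.6236) = 246.1301 / 738.1410 = 0.33345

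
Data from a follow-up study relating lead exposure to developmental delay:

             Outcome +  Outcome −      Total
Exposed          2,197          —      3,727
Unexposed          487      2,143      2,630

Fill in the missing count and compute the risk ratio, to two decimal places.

The missing cell is in the exposed row: 3727 − 2197 = 1530.
So a = 2197, b = 1530, c = 487, d = 2143.
RR = [a/(a+b)] / [c/(c+d)] = (2197/3727) / (487/2630) = 0.58948/0.18517 = 3.18345

3.18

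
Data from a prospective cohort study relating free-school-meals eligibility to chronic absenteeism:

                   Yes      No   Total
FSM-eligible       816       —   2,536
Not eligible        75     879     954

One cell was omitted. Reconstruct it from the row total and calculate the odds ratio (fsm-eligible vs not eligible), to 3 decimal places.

The missing cell is in the exposed row: 2536 − 816 = 1720.
So a = 816, b = 1720, c = 75, d = 879.
OR = (a·d)/(b·c) = (816 × 879) / (1720 × 75) = 717264 / 129000 = 5.56019

5.560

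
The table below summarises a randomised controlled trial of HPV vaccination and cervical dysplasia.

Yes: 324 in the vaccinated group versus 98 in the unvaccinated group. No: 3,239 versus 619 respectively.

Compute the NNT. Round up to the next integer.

22

Risk in treated group = 324/3563 = 0.09093; risk in control = 98/717 = 0.13668.
Absolute risk reduction = 0.13668 − 0.09093 = 0.04575
NNT = 1 / ARR = 1 / 0.04575 = 21.860 → round up → 22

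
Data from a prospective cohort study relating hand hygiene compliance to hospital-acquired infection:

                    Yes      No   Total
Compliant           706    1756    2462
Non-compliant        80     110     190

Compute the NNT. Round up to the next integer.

8

Risk in treated group = 706/2462 = 0.28676; risk in control = 80/190 = 0.42105.
Absolute risk reduction = 0.42105 − 0.28676 = 0.13429
NNT = 1 / ARR = 1 / 0.13429 = 7.446 → round up → 8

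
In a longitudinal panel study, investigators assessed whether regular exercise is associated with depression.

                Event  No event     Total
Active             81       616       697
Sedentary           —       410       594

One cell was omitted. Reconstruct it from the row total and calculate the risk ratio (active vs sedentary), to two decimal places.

0.38

The missing cell is in the unexposed row: 594 − 410 = 184.
So a = 81, b = 616, c = 184, d = 410.
RR = [a/(a+b)] / [c/(c+d)] = (81/697) / (184/594) = 0.11621/0.30976 = 0.37516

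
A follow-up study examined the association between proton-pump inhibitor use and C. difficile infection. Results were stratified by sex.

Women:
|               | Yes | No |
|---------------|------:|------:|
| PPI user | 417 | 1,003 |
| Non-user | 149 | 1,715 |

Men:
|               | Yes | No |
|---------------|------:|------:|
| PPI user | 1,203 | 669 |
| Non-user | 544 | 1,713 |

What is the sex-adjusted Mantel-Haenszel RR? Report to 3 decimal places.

RR_MH = Σ(aᵢ·n₀ᵢ/nᵢ) / Σ(cᵢ·n₁ᵢ/nᵢ), with n₁ᵢ = aᵢ+bᵢ (exposed), n₀ᵢ = cᵢ+dᵢ (unexposed), nᵢ = n₁ᵢ+n₀ᵢ.
Stratum 1 (Women): n₁ = 1420, n₀ = 1864, n = 3284; a·n₀/n = 417·1864/3284 = 236.6894; c·n₁/n = 149·1420/3284 = 64.4275
Stratum 2 (Men): n₁ = 1872, n₀ = 2257, n = 4129; a·n₀/n = 1203·2257/4129 = 657.5856; c·n₁/n = 544·1872/4129 = 246.6379
RR_MH = (236.6894 + 657.5856) / (64.4275 + 246.6379) = 894.2750 / 311.0655 = 2.87488

2.875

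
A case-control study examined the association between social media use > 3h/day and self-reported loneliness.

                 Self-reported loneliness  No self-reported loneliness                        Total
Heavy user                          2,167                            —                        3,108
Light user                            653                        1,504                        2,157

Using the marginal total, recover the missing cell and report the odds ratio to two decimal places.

The missing cell is in the exposed row: 3108 − 2167 = 941.
So a = 2167, b = 941, c = 653, d = 1504.
OR = (a·d)/(b·c) = (2167 × 1504) / (941 × 653) = 3259168 / 614473 = 5.30401

5.30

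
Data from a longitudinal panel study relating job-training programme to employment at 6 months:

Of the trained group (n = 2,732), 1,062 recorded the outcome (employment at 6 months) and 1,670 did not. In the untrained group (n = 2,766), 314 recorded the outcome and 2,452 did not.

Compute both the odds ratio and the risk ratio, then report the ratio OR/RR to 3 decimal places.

1.450

From the description: a = 1062, b = 1670, c = 314, d = 2452.
OR = (1062·2452)/(1670·314) = 2604024/524380 = 4.96591
Risk in exposed = 1062/2732 = 0.38873; risk in unexposed = 314/2766 = 0.11352; RR = 3.42426
OR/RR = 4.96591 / 3.42426 = 1.45022
The outcome is not rare, so the OR lies further from 1 than the RR.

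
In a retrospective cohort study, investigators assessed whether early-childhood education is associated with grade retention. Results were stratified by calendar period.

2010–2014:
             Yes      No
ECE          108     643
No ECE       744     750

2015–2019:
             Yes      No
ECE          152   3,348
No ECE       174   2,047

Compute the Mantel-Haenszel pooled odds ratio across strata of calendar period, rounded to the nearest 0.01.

0.29

OR_MH = Σ(aᵢdᵢ/nᵢ) / Σ(bᵢcᵢ/nᵢ), where nᵢ is the stratum total.
Stratum 1 (2010–2014): n = 2245; a·d/n = 108·750/2245 = 36.0802; b·c/n = 643·744/2245 = 213.0922
Stratum 2 (2015–2019): n = 5721; a·d/n = 152·2047/5721 = 54.3863; b·c/n = 3348·174/5721 = 101.8270
OR_MH = (36.0802 + 54.3863) / (213.0922 + 101.8270) = 90.4665 / 314.9192 = 0.28727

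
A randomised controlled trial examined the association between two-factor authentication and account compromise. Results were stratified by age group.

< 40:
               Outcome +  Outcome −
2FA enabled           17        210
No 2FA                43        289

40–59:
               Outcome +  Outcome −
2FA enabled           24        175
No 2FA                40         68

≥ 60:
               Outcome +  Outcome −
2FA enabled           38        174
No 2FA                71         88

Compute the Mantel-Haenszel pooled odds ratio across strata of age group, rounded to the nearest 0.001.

0.320

OR_MH = Σ(aᵢdᵢ/nᵢ) / Σ(bᵢcᵢ/nᵢ), where nᵢ is the stratum total.
Stratum 1 (< 40): n = 559; a·d/n = 17·289/559 = 8.7889; b·c/n = 210·43/559 = 16.1538
Stratum 2 (40–59): n = 307; a·d/n = 24·68/307 = 5.3160; b·c/n = 175·40/307 = 22.8013
Stratum 3 (≥ 60): n = 371; a·d/n = 38·88/371 = 9.0135; b·c/n = 174·71/371 = 33.2992
OR_MH = (8.7889 + 5.3160 + 9.0135) / (16.1538 + 22.8013 + 33.2992) = 23.1183 / 72.2543 = 0.31996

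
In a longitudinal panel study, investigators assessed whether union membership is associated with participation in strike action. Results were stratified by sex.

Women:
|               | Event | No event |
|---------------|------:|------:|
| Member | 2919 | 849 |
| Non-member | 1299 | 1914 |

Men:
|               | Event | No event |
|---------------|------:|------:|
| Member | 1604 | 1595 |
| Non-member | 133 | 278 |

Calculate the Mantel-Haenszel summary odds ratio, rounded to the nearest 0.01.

OR_MH = Σ(aᵢdᵢ/nᵢ) / Σ(bᵢcᵢ/nᵢ), where nᵢ is the stratum total.
Stratum 1 (Women): n = 6981; a·d/n = 2919·1914/6981 = 800.3103; b·c/n = 849·1299/6981 = 157.9789
Stratum 2 (Men): n = 3610; a·d/n = 1604·278/3610 = 123.5213; b·c/n = 1595·133/3610 = 58.7632
OR_MH = (800.3103 + 123.5213) / (157.9789 + 58.7632) = 923.8316 / 216.7421 = 4.26235

4.26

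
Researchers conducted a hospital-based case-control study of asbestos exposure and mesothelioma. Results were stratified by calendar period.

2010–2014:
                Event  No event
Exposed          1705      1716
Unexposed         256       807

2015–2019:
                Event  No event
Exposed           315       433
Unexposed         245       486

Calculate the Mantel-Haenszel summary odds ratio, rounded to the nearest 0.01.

OR_MH = Σ(aᵢdᵢ/nᵢ) / Σ(bᵢcᵢ/nᵢ), where nᵢ is the stratum total.
Stratum 1 (2010–2014): n = 4484; a·d/n = 1705·807/4484 = 306.8544; b·c/n = 1716·256/4484 = 97.9697
Stratum 2 (2015–2019): n = 1479; a·d/n = 315·486/1479 = 103.5091; b·c/n = 433·245/1479 = 71.7275
OR_MH = (306.8544 + 103.5091) / (97.9697 + 71.7275) = 410.3635 / 169.6972 = 2.41821

2.42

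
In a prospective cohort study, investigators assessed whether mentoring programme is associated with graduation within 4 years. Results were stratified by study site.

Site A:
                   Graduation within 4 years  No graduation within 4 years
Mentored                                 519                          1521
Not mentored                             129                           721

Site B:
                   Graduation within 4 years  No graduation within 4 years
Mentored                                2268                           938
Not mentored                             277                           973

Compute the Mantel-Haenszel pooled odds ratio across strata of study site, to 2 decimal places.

4.95

OR_MH = Σ(aᵢdᵢ/nᵢ) / Σ(bᵢcᵢ/nᵢ), where nᵢ is the stratum total.
Stratum 1 (Site A): n = 2890; a·d/n = 519·721/2890 = 129.4806; b·c/n = 1521·129/2890 = 67.8924
Stratum 2 (Site B): n = 4456; a·d/n = 2268·973/4456 = 495.2343; b·c/n = 938·277/4456 = 58.3092
OR_MH = (129.4806 + 495.2343) / (67.8924 + 58.3092) = 624.7149 / 126.2016 = 4.95013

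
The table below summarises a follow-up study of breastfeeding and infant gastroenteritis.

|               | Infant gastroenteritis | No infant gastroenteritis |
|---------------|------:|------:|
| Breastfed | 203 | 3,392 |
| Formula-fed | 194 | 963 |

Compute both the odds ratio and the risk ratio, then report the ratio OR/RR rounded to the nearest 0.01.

Cells: a = 203, b = 3392, c = 194, d = 963.
OR = (203·963)/(3392·194) = 195489/658048 = 0.29707
Risk in exposed = 203/3595 = 0.05647; risk in unexposed = 194/1157 = 0.16768; RR = 0.33677
OR/RR = 0.29707 / 0.33677 = 0.88214
The outcome is not rare, so the OR lies further from 1 than the RR.

0.88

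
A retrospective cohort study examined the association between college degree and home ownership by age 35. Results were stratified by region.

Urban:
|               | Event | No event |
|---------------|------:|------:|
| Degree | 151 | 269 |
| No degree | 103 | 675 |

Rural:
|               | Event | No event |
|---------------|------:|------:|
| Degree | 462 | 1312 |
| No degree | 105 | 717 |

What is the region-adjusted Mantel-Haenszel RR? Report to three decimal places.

RR_MH = Σ(aᵢ·n₀ᵢ/nᵢ) / Σ(cᵢ·n₁ᵢ/nᵢ), with n₁ᵢ = aᵢ+bᵢ (exposed), n₀ᵢ = cᵢ+dᵢ (unexposed), nᵢ = n₁ᵢ+n₀ᵢ.
Stratum 1 (Urban): n₁ = 420, n₀ = 778, n = 1198; a·n₀/n = 151·778/1198 = 98.0618; c·n₁/n = 103·420/1198 = 36.1102
Stratum 2 (Rural): n₁ = 1774, n₀ = 822, n = 2596; a·n₀/n = 462·822/2596 = 146.2881; c·n₁/n = 105·1774/2596 = 71.7527
RR_MH = (98.0618 + 146.2881) / (36.1102 + 71.7527) = 244.3499 / 107.8629 = 2.26538

2.265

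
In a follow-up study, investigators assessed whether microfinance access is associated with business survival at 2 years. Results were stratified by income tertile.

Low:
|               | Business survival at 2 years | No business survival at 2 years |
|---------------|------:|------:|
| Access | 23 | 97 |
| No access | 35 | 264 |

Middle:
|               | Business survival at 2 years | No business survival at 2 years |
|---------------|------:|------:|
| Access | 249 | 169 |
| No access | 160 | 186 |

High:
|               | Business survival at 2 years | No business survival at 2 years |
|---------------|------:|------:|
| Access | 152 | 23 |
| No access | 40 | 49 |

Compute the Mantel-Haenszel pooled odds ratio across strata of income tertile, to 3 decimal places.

OR_MH = Σ(aᵢdᵢ/nᵢ) / Σ(bᵢcᵢ/nᵢ), where nᵢ is the stratum total.
Stratum 1 (Low): n = 419; a·d/n = 23·264/419 = 14.4916; b·c/n = 97·35/419 = 8.1026
Stratum 2 (Middle): n = 764; a·d/n = 249·186/764 = 60.6204; b·c/n = 169·160/764 = 35.3927
Stratum 3 (High): n = 264; a·d/n = 152·49/264 = 28.2121; b·c/n = 23·40/264 = 3.4848
OR_MH = (14.4916 + 60.6204 + 28.2121) / (8.1026 + 35.3927 + 3.4848) = 103.3242 / 46.9801 = 2.19932

2.199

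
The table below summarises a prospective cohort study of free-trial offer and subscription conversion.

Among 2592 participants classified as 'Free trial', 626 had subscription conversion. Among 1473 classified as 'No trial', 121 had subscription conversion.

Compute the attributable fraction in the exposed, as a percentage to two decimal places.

65.99

From the description: a = 626, b = 1966, c = 121, d = 1352.
Risk in exposed = 626/2592 = 0.24151; risk in unexposed = 121/1473 = 0.08215.
RR = 0.24151/0.08215 = 2.94006
AR% = (RR − 1)/RR × 100 = (2.94006 − 1)/2.94006 × 100 = 65.9871%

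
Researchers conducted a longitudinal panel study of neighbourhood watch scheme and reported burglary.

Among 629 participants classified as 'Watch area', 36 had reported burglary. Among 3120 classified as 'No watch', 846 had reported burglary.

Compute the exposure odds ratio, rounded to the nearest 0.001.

0.163

From the description: a = 36, b = 593, c = 846, d = 2274.
OR = (a·d)/(b·c) = (36 × 2274) / (593 × 846) = 81864 / 501678 = 0.16318
Exposure is associated with lower odds of reported burglary (OR = 0.16 < 1).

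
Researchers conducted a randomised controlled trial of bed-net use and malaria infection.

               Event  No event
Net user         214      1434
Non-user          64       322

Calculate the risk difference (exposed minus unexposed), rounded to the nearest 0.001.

-0.036

Cells: a = 214, b = 1434, c = 64, d = 322.
Risk in exposed = 214/1648 = 0.129854; risk in unexposed = 64/386 = 0.165803.
Risk difference = 0.129854 − 0.165803 = -0.035949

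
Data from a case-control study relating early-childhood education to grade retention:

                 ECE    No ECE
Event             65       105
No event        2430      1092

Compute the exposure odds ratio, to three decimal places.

Reading the table with exposure as columns: a = 65 (ECE, case), b = 2430 (ECE, non-case), c = 105 (No ECE, case), d = 1092.
OR = (a·d)/(b·c) = (65 × 1092) / (2430 × 105) = 70980 / 255150 = 0.27819
Exposure is associated with lower odds of grade retention (OR = 0.28 < 1).

0.278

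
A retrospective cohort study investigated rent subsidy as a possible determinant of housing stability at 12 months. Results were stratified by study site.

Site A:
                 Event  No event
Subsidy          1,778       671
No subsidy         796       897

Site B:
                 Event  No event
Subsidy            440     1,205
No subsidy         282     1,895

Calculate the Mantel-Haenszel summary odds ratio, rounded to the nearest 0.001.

OR_MH = Σ(aᵢdᵢ/nᵢ) / Σ(bᵢcᵢ/nᵢ), where nᵢ is the stratum total.
Stratum 1 (Site A): n = 4142; a·d/n = 1778·897/4142 = 385.0473; b·c/n = 671·796/4142 = 128.9512
Stratum 2 (Site B): n = 3822; a·d/n = 440·1895/3822 = 218.1580; b·c/n = 1205·282/3822 = 88.9089
OR_MH = (385.0473 + 218.1580) / (128.9512 + 88.9089) = 603.2054 / 217.8602 = 2.76877

2.769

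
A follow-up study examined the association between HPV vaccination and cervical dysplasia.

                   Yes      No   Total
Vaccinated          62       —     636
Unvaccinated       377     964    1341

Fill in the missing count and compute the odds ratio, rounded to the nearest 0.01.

0.28

The missing cell is in the exposed row: 636 − 62 = 574.
So a = 62, b = 574, c = 377, d = 964.
OR = (a·d)/(b·c) = (62 × 964) / (574 × 377) = 59768 / 216398 = 0.27619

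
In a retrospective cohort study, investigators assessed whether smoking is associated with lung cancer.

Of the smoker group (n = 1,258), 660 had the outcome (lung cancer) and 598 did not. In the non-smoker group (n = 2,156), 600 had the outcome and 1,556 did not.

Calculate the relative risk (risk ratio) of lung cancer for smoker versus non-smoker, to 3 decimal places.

1.885

From the description: a = 660, b = 598, c = 600, d = 1556.
Risk in exposed = 660/1258 = 0.52464; risk in unexposed = 600/2156 = 0.27829.
RR = 0.52464 / 0.27829 = 1.88521
The risk among the exposed is 1.89 times that among the unexposed.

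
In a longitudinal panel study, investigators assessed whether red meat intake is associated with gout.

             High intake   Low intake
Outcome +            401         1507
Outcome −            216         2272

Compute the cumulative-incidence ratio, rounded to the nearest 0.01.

1.63

Reading the table with exposure as columns: a = 401 (High intake, case), b = 216 (High intake, non-case), c = 1507 (Low intake, case), d = 2272.
Risk in exposed = 401/617 = 0.64992; risk in unexposed = 1507/3779 = 0.39878.
RR = 0.64992 / 0.39878 = 1.62976
The risk among the exposed is 1.63 times that among the unexposed.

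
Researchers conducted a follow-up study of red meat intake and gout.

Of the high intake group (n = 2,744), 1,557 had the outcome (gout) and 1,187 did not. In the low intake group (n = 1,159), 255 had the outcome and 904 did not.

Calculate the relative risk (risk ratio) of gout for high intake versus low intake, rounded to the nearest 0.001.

2.579

From the description: a = 1557, b = 1187, c = 255, d = 904.
Risk in exposed = 1557/2744 = 0.56742; risk in unexposed = 255/1159 = 0.22002.
RR = 0.56742 / 0.22002 = 2.57898
The risk among the exposed is 2.58 times that among the unexposed.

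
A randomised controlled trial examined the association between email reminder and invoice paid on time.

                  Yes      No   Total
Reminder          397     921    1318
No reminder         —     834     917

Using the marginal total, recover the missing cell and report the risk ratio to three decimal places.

The missing cell is in the unexposed row: 917 − 834 = 83.
So a = 397, b = 921, c = 83, d = 834.
RR = [a/(a+b)] / [c/(c+d)] = (397/1318) / (83/917) = 0.30121/0.09051 = 3.32787

3.328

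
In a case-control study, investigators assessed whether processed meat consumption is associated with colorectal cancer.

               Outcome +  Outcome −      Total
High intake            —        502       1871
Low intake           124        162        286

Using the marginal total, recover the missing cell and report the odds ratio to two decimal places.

3.56

The missing cell is in the exposed row: 1871 − 502 = 1369.
So a = 1369, b = 502, c = 124, d = 162.
OR = (a·d)/(b·c) = (1369 × 162) / (502 × 124) = 221778 / 62248 = 3.56281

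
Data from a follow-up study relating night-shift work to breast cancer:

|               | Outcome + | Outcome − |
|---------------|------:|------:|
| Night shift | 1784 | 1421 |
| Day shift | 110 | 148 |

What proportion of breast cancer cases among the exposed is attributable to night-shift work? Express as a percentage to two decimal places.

Cells: a = 1784, b = 1421, c = 110, d = 148.
Risk in exposed = 1784/3205 = 0.55663; risk in unexposed = 110/258 = 0.42636.
RR = 0.55663/0.42636 = 1.30555
AR% = (RR − 1)/RR × 100 = (1.30555 − 1)/1.30555 × 100 = 23.4040%

23.40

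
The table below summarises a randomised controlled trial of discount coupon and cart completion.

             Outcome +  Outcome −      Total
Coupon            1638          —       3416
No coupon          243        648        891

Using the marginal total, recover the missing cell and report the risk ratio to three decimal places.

The missing cell is in the exposed row: 3416 − 1638 = 1778.
So a = 1638, b = 1778, c = 243, d = 648.
RR = [a/(a+b)] / [c/(c+d)] = (1638/3416) / (243/891) = 0.47951/0.27273 = 1.75820

1.758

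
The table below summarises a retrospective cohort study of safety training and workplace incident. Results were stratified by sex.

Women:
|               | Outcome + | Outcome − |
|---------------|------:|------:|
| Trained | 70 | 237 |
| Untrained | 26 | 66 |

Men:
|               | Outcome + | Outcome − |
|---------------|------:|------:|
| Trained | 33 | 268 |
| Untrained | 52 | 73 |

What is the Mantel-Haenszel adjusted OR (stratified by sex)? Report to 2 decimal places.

OR_MH = Σ(aᵢdᵢ/nᵢ) / Σ(bᵢcᵢ/nᵢ), where nᵢ is the stratum total.
Stratum 1 (Women): n = 399; a·d/n = 70·66/399 = 11.5789; b·c/n = 237·26/399 = 15.4436
Stratum 2 (Men): n = 426; a·d/n = 33·73/426 = 5.6549; b·c/n = 268·52/426 = 32.7136
OR_MH = (11.5789 + 5.6549) / (15.4436 + 32.7136) = 17.2339 / 48.1572 = 0.35787

0.36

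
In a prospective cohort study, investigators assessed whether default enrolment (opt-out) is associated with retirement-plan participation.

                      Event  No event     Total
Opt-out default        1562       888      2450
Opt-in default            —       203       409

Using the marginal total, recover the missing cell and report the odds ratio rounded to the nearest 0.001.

The missing cell is in the unexposed row: 409 − 203 = 206.
So a = 1562, b = 888, c = 206, d = 203.
OR = (a·d)/(b·c) = (1562 × 203) / (888 × 206) = 317086 / 182928 = 1.73339

1.733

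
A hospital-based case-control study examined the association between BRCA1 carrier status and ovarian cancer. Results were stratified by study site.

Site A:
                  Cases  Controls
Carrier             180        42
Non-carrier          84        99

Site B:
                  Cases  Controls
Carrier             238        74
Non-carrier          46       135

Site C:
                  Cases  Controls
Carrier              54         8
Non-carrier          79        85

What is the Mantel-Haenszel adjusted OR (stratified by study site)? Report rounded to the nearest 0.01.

OR_MH = Σ(aᵢdᵢ/nᵢ) / Σ(bᵢcᵢ/nᵢ), where nᵢ is the stratum total.
Stratum 1 (Site A): n = 405; a·d/n = 180·99/405 = 44.0000; b·c/n = 42·84/405 = 8.7111
Stratum 2 (Site B): n = 493; a·d/n = 238·135/493 = 65.1724; b·c/n = 74·46/493 = 6.9047
Stratum 3 (Site C): n = 226; a·d/n = 54·85/226 = 20.3097; b·c/n = 8·79/226 = 2.7965
OR_MH = (44.0000 + 65.1724 + 20.3097) / (8.7111 + 6.9047 + 2.7965) = 129.4821 / 18.4122 = 7.03240

7.03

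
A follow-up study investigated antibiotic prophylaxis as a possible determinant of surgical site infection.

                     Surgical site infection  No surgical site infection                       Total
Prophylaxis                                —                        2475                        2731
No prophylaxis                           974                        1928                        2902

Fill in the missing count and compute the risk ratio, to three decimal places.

The missing cell is in the exposed row: 2731 − 2475 = 256.
So a = 256, b = 2475, c = 974, d = 1928.
RR = [a/(a+b)] / [c/(c+d)] = (256/2731) / (974/2902) = 0.09374/0.33563 = 0.27929

0.279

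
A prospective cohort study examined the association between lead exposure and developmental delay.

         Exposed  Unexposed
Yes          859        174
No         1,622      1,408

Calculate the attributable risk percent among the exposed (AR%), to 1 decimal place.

68.2

Reading the table with exposure as columns: a = 859 (Exposed, case), b = 1622 (Exposed, non-case), c = 174 (Unexposed, case), d = 1408.
Risk in exposed = 859/2481 = 0.34623; risk in unexposed = 174/1582 = 0.10999.
RR = 0.34623/0.10999 = 3.14792
AR% = (RR − 1)/RR × 100 = (3.14792 − 1)/3.14792 × 100 = 68.2330%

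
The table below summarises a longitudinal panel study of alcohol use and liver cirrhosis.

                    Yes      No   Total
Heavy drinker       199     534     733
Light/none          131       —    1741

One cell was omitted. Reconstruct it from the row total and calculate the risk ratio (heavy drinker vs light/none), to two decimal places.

The missing cell is in the unexposed row: 1741 − 131 = 1610.
So a = 199, b = 534, c = 131, d = 1610.
RR = [a/(a+b)] / [c/(c+d)] = (199/733) / (131/1741) = 0.27149/0.07524 = 3.60808

3.61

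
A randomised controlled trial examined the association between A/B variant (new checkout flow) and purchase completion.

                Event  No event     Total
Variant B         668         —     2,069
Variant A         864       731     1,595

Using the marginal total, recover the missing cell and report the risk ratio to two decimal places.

0.60

The missing cell is in the exposed row: 2069 − 668 = 1401.
So a = 668, b = 1401, c = 864, d = 731.
RR = [a/(a+b)] / [c/(c+d)] = (668/2069) / (864/1595) = 0.32286/0.54169 = 0.59602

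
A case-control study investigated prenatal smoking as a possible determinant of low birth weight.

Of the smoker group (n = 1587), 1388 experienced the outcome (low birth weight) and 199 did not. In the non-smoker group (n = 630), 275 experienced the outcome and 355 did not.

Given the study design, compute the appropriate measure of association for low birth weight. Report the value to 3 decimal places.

9.004

From the description: a = 1388, b = 199, c = 275, d = 355.
This is a case-control study: participants were sampled on outcome status, so risks in the source population cannot be estimated directly — relative risk is not valid here. The odds ratio is the appropriate measure.
OR = (a·d)/(b·c) = (1388 × 355) / (199 × 275) = 492740 / 54725 = 9.00393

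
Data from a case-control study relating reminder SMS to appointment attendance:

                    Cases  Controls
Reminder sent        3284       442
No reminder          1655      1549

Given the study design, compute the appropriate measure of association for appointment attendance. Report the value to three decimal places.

6.954

Cells: a = 3284, b = 442, c = 1655, d = 1549.
This is a case-control study: participants were sampled on outcome status, so risks in the source population cannot be estimated directly — relative risk is not valid here. The odds ratio is the appropriate measure.
OR = (a·d)/(b·c) = (3284 × 1549) / (442 × 1655) = 5086916 / 731510 = 6.95399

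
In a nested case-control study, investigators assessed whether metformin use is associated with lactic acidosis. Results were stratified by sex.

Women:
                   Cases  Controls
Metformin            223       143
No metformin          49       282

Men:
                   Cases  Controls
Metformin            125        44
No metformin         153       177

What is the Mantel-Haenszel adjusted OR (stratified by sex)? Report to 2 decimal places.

OR_MH = Σ(aᵢdᵢ/nᵢ) / Σ(bᵢcᵢ/nᵢ), where nᵢ is the stratum total.
Stratum 1 (Women): n = 697; a·d/n = 223·282/697 = 90.2238; b·c/n = 143·49/697 = 10.0531
Stratum 2 (Men): n = 499; a·d/n = 125·177/499 = 44.3387; b·c/n = 44·153/499 = 13.4910
OR_MH = (90.2238 + 44.3387) / (10.0531 + 13.4910) = 134.5625 / 23.5441 = 5.71535

5.72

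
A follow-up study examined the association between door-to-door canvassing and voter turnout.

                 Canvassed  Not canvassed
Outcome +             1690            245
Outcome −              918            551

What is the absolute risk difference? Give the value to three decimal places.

0.340

Reading the table with exposure as columns: a = 1690 (Canvassed, case), b = 918 (Canvassed, non-case), c = 245 (Not canvassed, case), d = 551.
Risk in exposed = 1690/2608 = 0.648006; risk in unexposed = 245/796 = 0.307789.
Risk difference = 0.648006 − 0.307789 = 0.340217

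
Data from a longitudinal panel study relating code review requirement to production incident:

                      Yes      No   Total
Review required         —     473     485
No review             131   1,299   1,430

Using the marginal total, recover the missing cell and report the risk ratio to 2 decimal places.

0.27

The missing cell is in the exposed row: 485 − 473 = 12.
So a = 12, b = 473, c = 131, d = 1299.
RR = [a/(a+b)] / [c/(c+d)] = (12/485) / (131/1430) = 0.02474/0.09161 = 0.27009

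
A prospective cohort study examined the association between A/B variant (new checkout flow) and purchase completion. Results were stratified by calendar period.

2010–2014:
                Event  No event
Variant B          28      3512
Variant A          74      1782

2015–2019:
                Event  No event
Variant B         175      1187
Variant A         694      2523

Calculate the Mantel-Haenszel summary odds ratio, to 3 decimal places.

0.463

OR_MH = Σ(aᵢdᵢ/nᵢ) / Σ(bᵢcᵢ/nᵢ), where nᵢ is the stratum total.
Stratum 1 (2010–2014): n = 5396; a·d/n = 28·1782/5396 = 9.2468; b·c/n = 3512·74/5396 = 48.1631
Stratum 2 (2015–2019): n = 4579; a·d/n = 175·2523/4579 = 96.4239; b·c/n = 1187·694/4579 = 179.9035
OR_MH = (9.2468 + 96.4239) / (48.1631 + 179.9035) = 105.6707 / 228.0666 = 0.46333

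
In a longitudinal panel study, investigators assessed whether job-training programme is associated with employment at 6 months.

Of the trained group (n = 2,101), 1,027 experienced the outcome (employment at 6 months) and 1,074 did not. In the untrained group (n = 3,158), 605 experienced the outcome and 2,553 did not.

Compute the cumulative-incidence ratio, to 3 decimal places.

From the description: a = 1027, b = 1074, c = 605, d = 2553.
Risk in exposed = 1027/2101 = 0.48881; risk in unexposed = 605/3158 = 0.19158.
RR = 0.48881 / 0.19158 = 2.55153
The risk among the exposed is 2.55 times that among the unexposed.

2.552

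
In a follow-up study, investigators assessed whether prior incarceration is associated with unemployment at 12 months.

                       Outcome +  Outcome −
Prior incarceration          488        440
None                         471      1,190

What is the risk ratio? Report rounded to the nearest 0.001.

Cells: a = 488, b = 440, c = 471, d = 1190.
Risk in exposed = 488/928 = 0.52586; risk in unexposed = 471/1661 = 0.28356.
RR = 0.52586 / 0.28356 = 1.85447
The risk among the exposed is 1.85 times that among the unexposed.

1.854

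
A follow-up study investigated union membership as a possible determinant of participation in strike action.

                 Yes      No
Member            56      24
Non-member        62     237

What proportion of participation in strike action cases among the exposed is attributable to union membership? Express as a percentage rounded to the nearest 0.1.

Cells: a = 56, b = 24, c = 62, d = 237.
Risk in exposed = 56/80 = 0.70000; risk in unexposed = 62/299 = 0.20736.
RR = 0.70000/0.20736 = 3.37581
AR% = (RR − 1)/RR × 100 = (3.37581 − 1)/3.37581 × 100 = 70.3774%

70.4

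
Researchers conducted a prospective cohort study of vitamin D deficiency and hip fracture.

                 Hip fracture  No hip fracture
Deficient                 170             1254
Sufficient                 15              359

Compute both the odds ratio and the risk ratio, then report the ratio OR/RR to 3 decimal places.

1.090

Cells: a = 170, b = 1254, c = 15, d = 359.
OR = (170·359)/(1254·15) = 61030/18810 = 3.24455
Risk in exposed = 170/1424 = 0.11938; risk in unexposed = 15/374 = 0.04011; RR = 2.97659
OR/RR = 3.24455 / 2.97659 = 1.09002
The outcome is not rare, so the OR lies further from 1 than the RR.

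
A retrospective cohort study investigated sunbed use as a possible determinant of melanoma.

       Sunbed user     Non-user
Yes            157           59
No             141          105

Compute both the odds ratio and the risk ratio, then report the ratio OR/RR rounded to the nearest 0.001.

Reading the table with exposure as columns: a = 157 (Sunbed user, case), b = 141 (Sunbed user, non-case), c = 59 (Non-user, case), d = 105.
OR = (157·105)/(141·59) = 16485/8319 = 1.98161
Risk in exposed = 157/298 = 0.52685; risk in unexposed = 59/164 = 0.35976; RR = 1.46445
OR/RR = 1.98161 / 1.46445 = 1.35314
The outcome is not rare, so the OR lies further from 1 than the RR.

1.353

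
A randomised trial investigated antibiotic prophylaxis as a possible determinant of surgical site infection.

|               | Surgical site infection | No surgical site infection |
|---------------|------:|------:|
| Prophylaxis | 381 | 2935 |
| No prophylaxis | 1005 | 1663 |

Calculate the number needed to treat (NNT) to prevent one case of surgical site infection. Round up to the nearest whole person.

Risk in treated group = 381/3316 = 0.11490; risk in control = 1005/2668 = 0.37669.
Absolute risk reduction = 0.37669 − 0.11490 = 0.26179
NNT = 1 / ARR = 1 / 0.26179 = 3.820 → round up → 4

4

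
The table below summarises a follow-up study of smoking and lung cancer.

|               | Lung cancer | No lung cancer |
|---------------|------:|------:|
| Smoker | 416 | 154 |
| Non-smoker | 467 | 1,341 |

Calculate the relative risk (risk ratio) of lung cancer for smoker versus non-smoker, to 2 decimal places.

2.83

Cells: a = 416, b = 154, c = 467, d = 1341.
Risk in exposed = 416/570 = 0.72982; risk in unexposed = 467/1808 = 0.25830.
RR = 0.72982 / 0.25830 = 2.82553
The risk among the exposed is 2.83 times that among the unexposed.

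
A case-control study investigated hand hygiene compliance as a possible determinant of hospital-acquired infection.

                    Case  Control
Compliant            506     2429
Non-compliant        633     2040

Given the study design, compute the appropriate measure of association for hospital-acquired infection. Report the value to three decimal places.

0.671

Cells: a = 506, b = 2429, c = 633, d = 2040.
This is a case-control study: participants were sampled on outcome status, so risks in the source population cannot be estimated directly — relative risk is not valid here. The odds ratio is the appropriate measure.
OR = (a·d)/(b·c) = (506 × 2040) / (2429 × 633) = 1032240 / 1537557 = 0.67135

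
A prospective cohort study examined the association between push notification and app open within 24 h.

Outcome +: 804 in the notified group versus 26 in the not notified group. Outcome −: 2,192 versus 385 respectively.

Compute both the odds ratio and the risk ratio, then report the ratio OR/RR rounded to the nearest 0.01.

1.28

From the description: a = 804, b = 2192, c = 26, d = 385.
OR = (804·385)/(2192·26) = 309540/56992 = 5.43129
Risk in exposed = 804/2996 = 0.26836; risk in unexposed = 26/411 = 0.06326; RR = 4.24212
OR/RR = 5.43129 / 4.24212 = 1.28032
The outcome is not rare, so the OR lies further from 1 than the RR.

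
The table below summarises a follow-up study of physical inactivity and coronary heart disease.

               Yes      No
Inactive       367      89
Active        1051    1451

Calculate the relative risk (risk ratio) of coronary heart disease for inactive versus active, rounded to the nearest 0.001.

Cells: a = 367, b = 89, c = 1051, d = 1451.
Risk in exposed = 367/456 = 0.80482; risk in unexposed = 1051/2502 = 0.42006.
RR = 0.80482 / 0.42006 = 1.91596
The risk among the exposed is 1.92 times that among the unexposed.

1.916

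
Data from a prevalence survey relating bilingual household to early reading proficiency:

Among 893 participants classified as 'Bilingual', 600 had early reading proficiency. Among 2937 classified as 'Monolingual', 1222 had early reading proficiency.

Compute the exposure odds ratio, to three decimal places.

2.874

From the description: a = 600, b = 293, c = 1222, d = 1715.
OR = (a·d)/(b·c) = (600 × 1715) / (293 × 1222) = 1029000 / 358046 = 2.87393
The odds of early reading proficiency are about 2.87 times as high in the bilingual group.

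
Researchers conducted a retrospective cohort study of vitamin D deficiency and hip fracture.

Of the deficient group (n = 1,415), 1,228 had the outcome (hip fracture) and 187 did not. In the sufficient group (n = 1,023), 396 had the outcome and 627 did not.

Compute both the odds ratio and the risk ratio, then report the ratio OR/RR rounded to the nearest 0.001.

4.638

From the description: a = 1228, b = 187, c = 396, d = 627.
OR = (1228·627)/(187·396) = 769956/74052 = 10.39750
Risk in exposed = 1228/1415 = 0.86784; risk in unexposed = 396/1023 = 0.38710; RR = 2.24193
OR/RR = 10.39750 / 2.24193 = 4.63774
The outcome is not rare, so the OR lies further from 1 than the RR.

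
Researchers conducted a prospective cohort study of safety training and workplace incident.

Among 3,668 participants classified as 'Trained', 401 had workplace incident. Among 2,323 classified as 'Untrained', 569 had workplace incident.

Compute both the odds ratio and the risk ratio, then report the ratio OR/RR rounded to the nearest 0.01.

From the description: a = 401, b = 3267, c = 569, d = 1754.
OR = (401·1754)/(3267·569) = 703354/1858923 = 0.37837
Risk in exposed = 401/3668 = 0.10932; risk in unexposed = 569/2323 = 0.24494; RR = 0.44633
OR/RR = 0.37837 / 0.44633 = 0.84774
The outcome is not rare, so the OR lies further from 1 than the RR.

0.85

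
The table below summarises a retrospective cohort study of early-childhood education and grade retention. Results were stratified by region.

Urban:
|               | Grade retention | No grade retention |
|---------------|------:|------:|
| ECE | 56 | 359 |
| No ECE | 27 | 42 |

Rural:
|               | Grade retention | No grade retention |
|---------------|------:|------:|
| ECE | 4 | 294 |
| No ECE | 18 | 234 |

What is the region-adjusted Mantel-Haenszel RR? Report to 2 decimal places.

0.30

RR_MH = Σ(aᵢ·n₀ᵢ/nᵢ) / Σ(cᵢ·n₁ᵢ/nᵢ), with n₁ᵢ = aᵢ+bᵢ (exposed), n₀ᵢ = cᵢ+dᵢ (unexposed), nᵢ = n₁ᵢ+n₀ᵢ.
Stratum 1 (Urban): n₁ = 415, n₀ = 69, n = 484; a·n₀/n = 56·69/484 = 7.9835; c·n₁/n = 27·415/484 = 23.1508
Stratum 2 (Rural): n₁ = 298, n₀ = 252, n = 550; a·n₀/n = 4·252/550 = 1.8327; c·n₁/n = 18·298/550 = 9.7527
RR_MH = (7.9835 + 1.8327) / (23.1508 + 9.7527) = 9.8162 / 32.9036 = 0.29833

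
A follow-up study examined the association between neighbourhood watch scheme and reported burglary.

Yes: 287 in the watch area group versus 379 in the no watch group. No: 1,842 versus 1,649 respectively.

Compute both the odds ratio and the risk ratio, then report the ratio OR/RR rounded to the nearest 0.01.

0.94

From the description: a = 287, b = 1842, c = 379, d = 1649.
OR = (287·1649)/(1842·379) = 473263/698118 = 0.67791
Risk in exposed = 287/2129 = 0.13481; risk in unexposed = 379/2028 = 0.18688; RR = 0.72133
OR/RR = 0.67791 / 0.72133 = 0.93981
The outcome is not rare, so the OR lies further from 1 than the RR.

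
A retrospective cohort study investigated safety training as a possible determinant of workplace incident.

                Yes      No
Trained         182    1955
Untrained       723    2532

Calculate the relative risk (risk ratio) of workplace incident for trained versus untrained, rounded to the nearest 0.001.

Cells: a = 182, b = 1955, c = 723, d = 2532.
Risk in exposed = 182/2137 = 0.08517; risk in unexposed = 723/3255 = 0.22212.
RR = 0.08517 / 0.22212 = 0.38342
The risk is 62% lower among the exposed than among the unexposed.

0.383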